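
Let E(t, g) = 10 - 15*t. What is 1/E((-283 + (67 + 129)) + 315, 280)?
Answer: -1/3410 ≈ -0.00029326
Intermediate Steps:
1/E((-283 + (67 + 129)) + 315, 280) = 1/(10 - 15*((-283 + (67 + 129)) + 315)) = 1/(10 - 15*((-283 + 196) + 315)) = 1/(10 - 15*(-87 + 315)) = 1/(10 - 15*228) = 1/(10 - 3420) = 1/(-3410) = -1/3410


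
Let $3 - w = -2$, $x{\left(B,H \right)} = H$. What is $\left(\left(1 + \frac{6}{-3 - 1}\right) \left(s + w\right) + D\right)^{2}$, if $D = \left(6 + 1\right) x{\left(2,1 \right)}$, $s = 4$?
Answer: $\frac{25}{4} \approx 6.25$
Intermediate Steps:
$w = 5$ ($w = 3 - -2 = 3 + 2 = 5$)
$D = 7$ ($D = \left(6 + 1\right) 1 = 7 \cdot 1 = 7$)
$\left(\left(1 + \frac{6}{-3 - 1}\right) \left(s + w\right) + D\right)^{2} = \left(\left(1 + \frac{6}{-3 - 1}\right) \left(4 + 5\right) + 7\right)^{2} = \left(\left(1 + \frac{6}{-4}\right) 9 + 7\right)^{2} = \left(\left(1 + 6 \left(- \frac{1}{4}\right)\right) 9 + 7\right)^{2} = \left(\left(1 - \frac{3}{2}\right) 9 + 7\right)^{2} = \left(\left(- \frac{1}{2}\right) 9 + 7\right)^{2} = \left(- \frac{9}{2} + 7\right)^{2} = \left(\frac{5}{2}\right)^{2} = \frac{25}{4}$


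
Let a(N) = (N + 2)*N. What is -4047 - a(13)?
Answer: -4242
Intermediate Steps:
a(N) = N*(2 + N) (a(N) = (2 + N)*N = N*(2 + N))
-4047 - a(13) = -4047 - 13*(2 + 13) = -4047 - 13*15 = -4047 - 1*195 = -4047 - 195 = -4242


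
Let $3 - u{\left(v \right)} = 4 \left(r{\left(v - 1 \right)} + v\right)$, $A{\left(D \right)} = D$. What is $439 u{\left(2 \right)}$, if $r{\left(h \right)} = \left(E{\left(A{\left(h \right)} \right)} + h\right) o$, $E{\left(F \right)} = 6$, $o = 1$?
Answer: $-14487$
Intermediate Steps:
$r{\left(h \right)} = 6 + h$ ($r{\left(h \right)} = \left(6 + h\right) 1 = 6 + h$)
$u{\left(v \right)} = -17 - 8 v$ ($u{\left(v \right)} = 3 - 4 \left(\left(6 + \left(v - 1\right)\right) + v\right) = 3 - 4 \left(\left(6 + \left(-1 + v\right)\right) + v\right) = 3 - 4 \left(\left(5 + v\right) + v\right) = 3 - 4 \left(5 + 2 v\right) = 3 - \left(20 + 8 v\right) = -17 - 8 v$)
$439 u{\left(2 \right)} = 439 \left(-17 - 16\right) = 439 \left(-33\right) = -14487$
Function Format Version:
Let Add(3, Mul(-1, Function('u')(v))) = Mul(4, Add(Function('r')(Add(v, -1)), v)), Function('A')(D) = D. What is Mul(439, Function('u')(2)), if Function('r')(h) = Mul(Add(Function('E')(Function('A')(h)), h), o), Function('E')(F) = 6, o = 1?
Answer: -14487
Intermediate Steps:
Function('r')(h) = Add(6, h) (Function('r')(h) = Mul(Add(6, h), 1) = Add(6, h))
Function('u')(v) = Add(-17, Mul(-8, v)) (Function('u')(v) = Add(3, Mul(-1, Mul(4, Add(Add(6, Add(v, -1)), v)))) = Add(3, Mul(-1, Mul(4, Add(Add(6, Add(-1, v)), v)))) = Add(3, Mul(-1, Mul(4, Add(Add(5, v), v)))) = Add(3, Mul(-1, Mul(4, Add(5, Mul(2, v))))) = Add(3, Mul(-1, Add(20, Mul(8, v)))) = Add(3, Add(-20, Mul(-8, v))) = Add(-17, Mul(-8, v)))
Mul(439, Function('u')(2)) = Mul(439, Add(-17, Mul(-8, 2))) = Mul(439, Add(-17, -16)) = Mul(439, -33) = -14487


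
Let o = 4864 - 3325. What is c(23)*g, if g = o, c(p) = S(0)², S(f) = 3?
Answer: 13851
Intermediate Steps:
o = 1539
c(p) = 9 (c(p) = 3² = 9)
g = 1539
c(23)*g = 9*1539 = 13851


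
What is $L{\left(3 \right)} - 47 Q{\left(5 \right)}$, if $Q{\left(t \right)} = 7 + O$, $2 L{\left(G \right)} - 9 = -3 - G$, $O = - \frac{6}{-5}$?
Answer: $- \frac{3839}{10} \approx -383.9$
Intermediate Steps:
$O = \frac{6}{5}$ ($O = \left(-6\right) \left(- \frac{1}{5}\right) = \frac{6}{5} \approx 1.2$)
$L{\left(G \right)} = 3 - \frac{G}{2}$ ($L{\left(G \right)} = \frac{9}{2} + \frac{-3 - G}{2} = \frac{9}{2} - \left(\frac{3}{2} + \frac{G}{2}\right) = 3 - \frac{G}{2}$)
$Q{\left(t \right)} = \frac{41}{5}$ ($Q{\left(t \right)} = 7 + \frac{6}{5} = \frac{41}{5}$)
$L{\left(3 \right)} - 47 Q{\left(5 \right)} = \left(3 - \frac{3}{2}\right) - \frac{1927}{5} = \frac{3}{2} - \frac{1927}{5} = - \frac{3839}{10}$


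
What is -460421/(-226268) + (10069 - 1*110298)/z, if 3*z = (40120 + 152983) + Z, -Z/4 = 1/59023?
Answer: 1231977057826997/2578893685411820 ≈ 0.47772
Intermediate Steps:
Z = -4/59023 ≈ -6.7770e-5
z = 11397518365/177069 (z = ((40120 + 152983) - 4/59023)/3 = (193103 - 4/59023)/3 = (⅓)*(11397518365/59023) = 11397518365/177069 ≈ 64368.)
-460421/(-226268) + (10069 - 1*110298)/z = -460421/(-226268) + (10069 - 1*110298)/(11397518365/177069) = -460421*(-1/226268) + (10069 - 110298)*(177069/11397518365) = 460421/226268 - 100229*177069/11397518365 = 460421/226268 - 17747448801/11397518365 = 1231977057826997/2578893685411820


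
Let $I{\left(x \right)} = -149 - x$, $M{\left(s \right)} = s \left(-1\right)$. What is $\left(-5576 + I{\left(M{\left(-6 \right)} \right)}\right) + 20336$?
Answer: $14605$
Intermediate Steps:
$M{\left(s \right)} = - s$
$\left(-5576 + I{\left(M{\left(-6 \right)} \right)}\right) + 20336 = \left(-5576 - \left(149 - -6\right)\right) + 20336 = \left(-5576 - 155\right) + 20336 = -5731 + 20336 = 14605$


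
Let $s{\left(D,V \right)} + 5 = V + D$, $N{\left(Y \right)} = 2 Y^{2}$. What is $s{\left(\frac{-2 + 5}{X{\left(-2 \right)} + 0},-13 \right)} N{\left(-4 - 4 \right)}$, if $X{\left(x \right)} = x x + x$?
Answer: $-2112$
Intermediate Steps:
$X{\left(x \right)} = x + x^{2}$ ($X{\left(x \right)} = x^{2} + x = x + x^{2}$)
$s{\left(D,V \right)} = -5 + D + V$ ($s{\left(D,V \right)} = -5 + \left(V + D\right) = -5 + \left(D + V\right) = -5 + D + V$)
$s{\left(\frac{-2 + 5}{X{\left(-2 \right)} + 0},-13 \right)} N{\left(-4 - 4 \right)} = \left(-5 + \frac{-2 + 5}{- 2 \left(1 - 2\right) + 0} - 13\right) 2 \left(-4 - 4\right)^{2} = \left(-5 + \frac{3}{\left(-2\right) \left(-1\right) + 0} - 13\right) 2 \left(-8\right)^{2} = \left(-5 + \frac{3}{2 + 0} - 13\right) 2 \cdot 64 = \left(-5 + \frac{3}{2} - 13\right) 128 = \left(- \frac{33}{2}\right) 128 = -2112$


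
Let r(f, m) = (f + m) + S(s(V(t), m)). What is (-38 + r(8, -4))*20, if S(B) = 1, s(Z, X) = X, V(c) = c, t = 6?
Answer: -660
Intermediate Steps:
r(f, m) = 1 + f + m (r(f, m) = (f + m) + 1 = 1 + f + m)
(-38 + r(8, -4))*20 = (-38 + (1 + 8 - 4))*20 = (-38 + 5)*20 = -33*20 = -660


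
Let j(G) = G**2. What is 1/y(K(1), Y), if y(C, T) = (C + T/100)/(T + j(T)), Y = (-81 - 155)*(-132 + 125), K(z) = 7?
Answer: 812725/7 ≈ 1.1610e+5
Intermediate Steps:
Y = 1652 (Y = -236*(-7) = 1652)
y(C, T) = (C + T/100)/(T + T**2)
1/y(K(1), Y) = 1/((7 + (1/100)*1652)/(1652*(1 + 1652))) = 1/((1/1652)*(7 + 413/25)/1653) = 1/((1/1652)*(1/1653)*(588/25)) = 1/(7/812725) = 812725/7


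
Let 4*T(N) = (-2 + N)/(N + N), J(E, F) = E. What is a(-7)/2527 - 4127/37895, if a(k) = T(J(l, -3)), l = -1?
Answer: -83317747/766085320 ≈ -0.10876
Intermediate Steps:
T(N) = (-2 + N)/(8*N) (T(N) = ((-2 + N)/(N + N))/4 = ((-2 + N)/((2*N)))/4 = ((-2 + N)*(1/(2*N)))/4 = ((-2 + N)/(2*N))/4 = (-2 + N)/(8*N))
a(k) = 3/8 (a(k) = (1/8)*(-2 - 1)/(-1) = (1/8)*(-1)*(-3) = 3/8)
a(-7)/2527 - 4127/37895 = (3/8)/2527 - 4127/37895 = (3/8)*(1/2527) - 4127*1/37895 = 3/20216 - 4127/37895 = -83317747/766085320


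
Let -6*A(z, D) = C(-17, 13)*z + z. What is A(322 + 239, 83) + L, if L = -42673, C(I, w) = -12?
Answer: -83289/2 ≈ -41645.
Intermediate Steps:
A(z, D) = 11*z/6 (A(z, D) = -(-12*z + z)/6 = -(-11)*z/6 = 11*z/6)
A(322 + 239, 83) + L = 11*(322 + 239)/6 - 42673 = (11/6)*561 - 42673 = 2057/2 - 42673 = -83289/2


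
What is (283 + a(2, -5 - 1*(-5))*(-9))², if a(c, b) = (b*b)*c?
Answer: 80089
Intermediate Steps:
a(c, b) = c*b² (a(c, b) = b²*c = c*b²)
(283 + a(2, -5 - 1*(-5))*(-9))² = (283 + (2*(-5 - 1*(-5))²)*(-9))² = (283 + (2*(-5 + 5)²)*(-9))² = (283 + (2*0²)*(-9))² = (283 + (2*0)*(-9))² = (283 + 0*(-9))² = (283 + 0)² = 283² = 80089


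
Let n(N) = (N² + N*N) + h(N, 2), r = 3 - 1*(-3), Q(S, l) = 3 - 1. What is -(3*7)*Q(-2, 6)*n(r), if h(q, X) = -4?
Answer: -2856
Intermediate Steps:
Q(S, l) = 2
r = 6 (r = 3 + 3 = 6)
n(N) = -4 + 2*N² (n(N) = (N² + N*N) - 4 = (N² + N²) - 4 = 2*N² - 4 = -4 + 2*N²)
-(3*7)*Q(-2, 6)*n(r) = -(3*7)*2*(-4 + 2*6²) = -21*2*(-4 + 2*36) = -42*(-4 + 72) = -42*68 = -1*2856 = -2856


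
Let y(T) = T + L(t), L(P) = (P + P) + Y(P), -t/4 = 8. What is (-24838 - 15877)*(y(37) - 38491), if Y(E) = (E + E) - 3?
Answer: 1570988275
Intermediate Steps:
t = -32 (t = -4*8 = -32)
Y(E) = -3 + 2*E (Y(E) = 2*E - 3 = -3 + 2*E)
L(P) = -3 + 4*P (L(P) = (P + P) + (-3 + 2*P) = 2*P + (-3 + 2*P) = -3 + 4*P)
y(T) = -131 + T (y(T) = T + (-3 + 4*(-32)) = T + (-3 - 128) = T - 131 = -131 + T)
(-24838 - 15877)*(y(37) - 38491) = (-24838 - 15877)*((-131 + 37) - 38491) = -40715*(-94 - 38491) = -40715*(-38585) = 1570988275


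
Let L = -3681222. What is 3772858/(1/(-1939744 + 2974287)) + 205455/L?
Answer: 4789495399791577671/1227074 ≈ 3.9032e+12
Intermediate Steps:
3772858/(1/(-1939744 + 2974287)) + 205455/L = 3772858/(1/(-1939744 + 2974287)) + 205455/(-3681222) = 3772858/(1/1034543) + 205455*(-1/3681222) = 3772858/(1/1034543) - 68485/1227074 = 3772858*1034543 - 68485/1227074 = 3903183833894 - 68485/1227074 = 4789495399791577671/1227074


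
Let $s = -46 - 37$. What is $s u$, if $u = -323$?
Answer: $26809$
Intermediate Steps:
$s = -83$
$s u = \left(-83\right) \left(-323\right) = 26809$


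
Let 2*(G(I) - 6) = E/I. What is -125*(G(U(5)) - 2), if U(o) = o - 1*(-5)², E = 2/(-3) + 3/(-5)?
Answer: -12095/24 ≈ -503.96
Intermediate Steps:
E = -19/15 (E = 2*(-⅓) + 3*(-⅕) = -⅔ - ⅗ = -19/15 ≈ -1.2667)
U(o) = -25 + o (U(o) = o - 1*25 = o - 25 = -25 + o)
G(I) = 6 - 19/(30*I) (G(I) = 6 + (-19/(15*I))/2 = 6 - 19/(30*I))
-125*(G(U(5)) - 2) = -125*((6 - 19/(30*(-25 + 5))) - 2) = -125*((6 - 19/30/(-20)) - 2) = -125*((6 - 19/30*(-1/20)) - 2) = -125*((6 + 19/600) - 2) = -125*(3619/600 - 2) = -125*2419/600 = -12095/24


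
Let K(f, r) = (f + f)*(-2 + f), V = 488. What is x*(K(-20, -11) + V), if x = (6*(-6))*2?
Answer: -98496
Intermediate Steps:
K(f, r) = 2*f*(-2 + f) (K(f, r) = (2*f)*(-2 + f) = 2*f*(-2 + f))
x = -72 (x = -36*2 = -72)
x*(K(-20, -11) + V) = -72*(2*(-20)*(-2 - 20) + 488) = -72*(2*(-20)*(-22) + 488) = -72*(880 + 488) = -72*1368 = -98496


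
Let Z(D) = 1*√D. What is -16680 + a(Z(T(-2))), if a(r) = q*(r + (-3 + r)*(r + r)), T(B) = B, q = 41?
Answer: -16844 - 205*I*√2 ≈ -16844.0 - 289.91*I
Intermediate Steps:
Z(D) = √D
a(r) = 41*r + 82*r*(-3 + r) (a(r) = 41*(r + (-3 + r)*(r + r)) = 41*(r + (-3 + r)*(2*r)) = 41*(r + 2*r*(-3 + r)) = 41*r + 82*r*(-3 + r))
-16680 + a(Z(T(-2))) = -16680 + 41*√(-2)*(-5 + 2*√(-2)) = -16680 + 41*(I*√2)*(-5 + 2*(I*√2)) = -16680 + 41*(I*√2)*(-5 + 2*I*√2) = -16680 + 41*I*√2*(-5 + 2*I*√2)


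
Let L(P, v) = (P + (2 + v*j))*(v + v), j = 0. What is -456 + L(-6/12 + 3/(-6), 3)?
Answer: -450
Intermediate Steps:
L(P, v) = 2*v*(2 + P) (L(P, v) = (P + (2 + v*0))*(v + v) = (P + (2 + 0))*(2*v) = (P + 2)*(2*v) = (2 + P)*(2*v) = 2*v*(2 + P))
-456 + L(-6/12 + 3/(-6), 3) = -456 + 2*3*(2 + (-6/12 + 3/(-6))) = -456 + 2*3*(2 + (-6*1/12 + 3*(-⅙))) = -456 + 2*3*(2 + (-½ - ½)) = -456 + 2*3*(2 - 1) = -456 + 2*3*1 = -456 + 6 = -450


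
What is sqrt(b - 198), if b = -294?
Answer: 2*I*sqrt(123) ≈ 22.181*I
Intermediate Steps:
sqrt(b - 198) = sqrt(-294 - 198) = sqrt(-492) = 2*I*sqrt(123)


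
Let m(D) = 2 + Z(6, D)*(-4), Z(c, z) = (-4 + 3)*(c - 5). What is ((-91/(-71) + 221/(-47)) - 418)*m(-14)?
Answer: -8437680/3337 ≈ -2528.5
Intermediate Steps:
Z(c, z) = 5 - c (Z(c, z) = -(-5 + c) = 5 - c)
m(D) = 6 (m(D) = 2 + (5 - 1*6)*(-4) = 2 + (5 - 6)*(-4) = 2 - 1*(-4) = 2 + 4 = 6)
((-91/(-71) + 221/(-47)) - 418)*m(-14) = ((-91/(-71) + 221/(-47)) - 418)*6 = ((-91*(-1/71) + 221*(-1/47)) - 418)*6 = ((91/71 - 221/47) - 418)*6 = (-11414/3337 - 418)*6 = -1406280/3337*6 = -8437680/3337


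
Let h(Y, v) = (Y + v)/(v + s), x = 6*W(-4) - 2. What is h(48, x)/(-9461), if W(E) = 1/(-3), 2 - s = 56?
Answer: 22/274369 ≈ 8.0184e-5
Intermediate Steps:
s = -54 (s = 2 - 1*56 = 2 - 56 = -54)
W(E) = -1/3
x = -4 (x = 6*(-1/3) - 2 = -2 - 2 = -4)
h(Y, v) = (Y + v)/(-54 + v) (h(Y, v) = (Y + v)/(v - 54) = (Y + v)/(-54 + v))
h(48, x)/(-9461) = ((48 - 4)/(-54 - 4))/(-9461) = (44/(-58))*(-1/9461) = -1/58*44*(-1/9461) = -22/29*(-1/9461) = 22/274369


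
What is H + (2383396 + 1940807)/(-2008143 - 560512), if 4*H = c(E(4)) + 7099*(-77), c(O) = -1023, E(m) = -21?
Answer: -703365466471/5137310 ≈ -1.3691e+5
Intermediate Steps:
H = -273823/2 (H = (-1023 + 7099*(-77))/4 = (-1023 - 546623)/4 = (¼)*(-547646) = -273823/2 ≈ -1.3691e+5)
H + (2383396 + 1940807)/(-2008143 - 560512) = -273823/2 + (2383396 + 1940807)/(-2008143 - 560512) = -273823/2 + 4324203/(-2568655) = -273823/2 + 4324203*(-1/2568655) = -273823/2 - 4324203/2568655 = -703365466471/5137310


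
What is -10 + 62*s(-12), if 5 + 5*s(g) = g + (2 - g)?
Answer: -236/5 ≈ -47.200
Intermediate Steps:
s(g) = -⅗ (s(g) = -1 + (g + (2 - g))/5 = -1 + (⅕)*2 = -1 + ⅖ = -⅗)
-10 + 62*s(-12) = -10 + 62*(-⅗) = -10 - 186/5 = -236/5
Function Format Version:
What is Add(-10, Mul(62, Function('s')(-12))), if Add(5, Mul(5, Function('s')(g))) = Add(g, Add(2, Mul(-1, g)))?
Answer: Rational(-236, 5) ≈ -47.200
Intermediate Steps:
Function('s')(g) = Rational(-3, 5) (Function('s')(g) = Add(-1, Mul(Rational(1, 5), Add(g, Add(2, Mul(-1, g))))) = Add(-1, Mul(Rational(1, 5), 2)) = Add(-1, Rational(2, 5)) = Rational(-3, 5))
Add(-10, Mul(62, Function('s')(-12))) = Add(-10, Mul(62, Rational(-3, 5))) = Add(-10, Rational(-186, 5)) = Rational(-236, 5)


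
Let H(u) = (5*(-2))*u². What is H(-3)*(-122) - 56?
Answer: 10924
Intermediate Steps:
H(u) = -10*u²
H(-3)*(-122) - 56 = -10*(-3)²*(-122) - 56 = -10*9*(-122) - 56 = -90*(-122) - 56 = 10980 - 56 = 10924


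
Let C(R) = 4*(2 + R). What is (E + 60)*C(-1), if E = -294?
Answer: -936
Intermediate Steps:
C(R) = 8 + 4*R
(E + 60)*C(-1) = (-294 + 60)*(8 + 4*(-1)) = -234*(8 - 4) = -234*4 = -936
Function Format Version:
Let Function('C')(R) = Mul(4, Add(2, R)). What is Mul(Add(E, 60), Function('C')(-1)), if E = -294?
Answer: -936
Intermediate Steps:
Function('C')(R) = Add(8, Mul(4, R))
Mul(Add(E, 60), Function('C')(-1)) = Mul(Add(-294, 60), Add(8, Mul(4, -1))) = Mul(-234, Add(8, -4)) = Mul(-234, 4) = -936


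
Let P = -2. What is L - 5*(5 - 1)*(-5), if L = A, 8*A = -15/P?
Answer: 1615/16 ≈ 100.94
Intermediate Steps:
A = 15/16 (A = (-15/(-2))/8 = (-15*(-1/2))/8 = (1/8)*(15/2) = 15/16 ≈ 0.93750)
L = 15/16 ≈ 0.93750
L - 5*(5 - 1)*(-5) = 15/16 - 5*(5 - 1)*(-5) = 15/16 - 20*(-5) = 15/16 - 5*(-20) = 15/16 + 100 = 1615/16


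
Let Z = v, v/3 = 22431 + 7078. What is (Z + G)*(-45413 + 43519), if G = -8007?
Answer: -152504880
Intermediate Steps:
v = 88527 (v = 3*(22431 + 7078) = 3*29509 = 88527)
Z = 88527
(Z + G)*(-45413 + 43519) = (88527 - 8007)*(-45413 + 43519) = 80520*(-1894) = -152504880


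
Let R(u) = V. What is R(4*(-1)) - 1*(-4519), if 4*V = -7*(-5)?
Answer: 18111/4 ≈ 4527.8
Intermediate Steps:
V = 35/4 (V = (-7*(-5))/4 = (1/4)*35 = 35/4 ≈ 8.7500)
R(u) = 35/4
R(4*(-1)) - 1*(-4519) = 35/4 - 1*(-4519) = 35/4 + 4519 = 18111/4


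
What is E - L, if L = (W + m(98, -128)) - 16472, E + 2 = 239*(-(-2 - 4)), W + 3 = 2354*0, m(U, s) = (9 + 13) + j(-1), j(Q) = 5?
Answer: 17880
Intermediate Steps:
m(U, s) = 27 (m(U, s) = (9 + 13) + 5 = 22 + 5 = 27)
W = -3 (W = -3 + 2354*0 = -3 + 0 = -3)
E = 1432 (E = -2 + 239*(-(-2 - 4)) = -2 + 239*(-1*(-6)) = -2 + 239*6 = -2 + 1434 = 1432)
L = -16448 (L = (-3 + 27) - 16472 = 24 - 16472 = -16448)
E - L = 1432 - 1*(-16448) = 1432 + 16448 = 17880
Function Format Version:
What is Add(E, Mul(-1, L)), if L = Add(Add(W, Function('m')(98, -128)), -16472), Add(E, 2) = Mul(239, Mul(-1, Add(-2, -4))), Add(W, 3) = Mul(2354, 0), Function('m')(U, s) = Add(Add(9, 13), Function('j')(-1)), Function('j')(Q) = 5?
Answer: 17880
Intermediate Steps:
Function('m')(U, s) = 27 (Function('m')(U, s) = Add(Add(9, 13), 5) = Add(22, 5) = 27)
W = -3 (W = Add(-3, Mul(2354, 0)) = Add(-3, 0) = -3)
E = 1432 (E = Add(-2, Mul(239, Mul(-1, Add(-2, -4)))) = Add(-2, Mul(239, Mul(-1, -6))) = Add(-2, Mul(239, 6)) = Add(-2, 1434) = 1432)
L = -16448 (L = Add(Add(-3, 27), -16472) = Add(24, -16472) = -16448)
Add(E, Mul(-1, L)) = Add(1432, Mul(-1, -16448)) = Add(1432, 16448) = 17880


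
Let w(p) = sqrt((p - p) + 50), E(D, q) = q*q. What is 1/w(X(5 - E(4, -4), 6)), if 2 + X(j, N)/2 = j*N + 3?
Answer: sqrt(2)/10 ≈ 0.14142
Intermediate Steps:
E(D, q) = q**2
X(j, N) = 2 + 2*N*j (X(j, N) = -4 + 2*(j*N + 3) = -4 + 2*(N*j + 3) = -4 + 2*(3 + N*j) = -4 + (6 + 2*N*j) = 2 + 2*N*j)
w(p) = 5*sqrt(2) (w(p) = sqrt(0 + 50) = sqrt(50) = 5*sqrt(2))
1/w(X(5 - E(4, -4), 6)) = 1/(5*sqrt(2)) = sqrt(2)/10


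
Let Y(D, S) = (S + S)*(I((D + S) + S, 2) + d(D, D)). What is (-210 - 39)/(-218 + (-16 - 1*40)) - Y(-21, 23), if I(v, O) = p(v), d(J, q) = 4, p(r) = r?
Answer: -365267/274 ≈ -1333.1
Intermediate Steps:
I(v, O) = v
Y(D, S) = 2*S*(4 + D + 2*S) (Y(D, S) = (S + S)*(((D + S) + S) + 4) = (2*S)*((D + 2*S) + 4) = (2*S)*(4 + D + 2*S) = 2*S*(4 + D + 2*S))
(-210 - 39)/(-218 + (-16 - 1*40)) - Y(-21, 23) = (-210 - 39)/(-218 + (-16 - 1*40)) - 2*23*(4 - 21 + 2*23) = -249/(-218 + (-16 - 40)) - 2*23*(4 - 21 + 46) = -249/(-218 - 56) - 2*23*29 = -249/(-274) - 1*1334 = -249*(-1/274) - 1334 = 249/274 - 1334 = -365267/274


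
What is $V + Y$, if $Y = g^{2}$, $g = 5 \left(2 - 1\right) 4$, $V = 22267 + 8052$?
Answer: $30719$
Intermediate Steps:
$V = 30319$
$g = 20$ ($g = 5 \cdot 1 \cdot 4 = 5 \cdot 4 = 20$)
$Y = 400$ ($Y = 20^{2} = 400$)
$V + Y = 30319 + 400 = 30719$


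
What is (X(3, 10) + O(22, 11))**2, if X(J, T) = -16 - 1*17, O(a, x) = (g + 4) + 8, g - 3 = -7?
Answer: 625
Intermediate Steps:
g = -4 (g = 3 - 7 = -4)
O(a, x) = 8 (O(a, x) = (-4 + 4) + 8 = 0 + 8 = 8)
X(J, T) = -33 (X(J, T) = -16 - 17 = -33)
(X(3, 10) + O(22, 11))**2 = (-33 + 8)**2 = (-25)**2 = 625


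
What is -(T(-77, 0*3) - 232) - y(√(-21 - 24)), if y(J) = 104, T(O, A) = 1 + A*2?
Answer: 127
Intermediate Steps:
T(O, A) = 1 + 2*A
-(T(-77, 0*3) - 232) - y(√(-21 - 24)) = -((1 + 2*(0*3)) - 232) - 1*104 = -((1 + 2*0) - 232) - 104 = -((1 + 0) - 232) - 104 = -(1 - 232) - 104 = -1*(-231) - 104 = 231 - 104 = 127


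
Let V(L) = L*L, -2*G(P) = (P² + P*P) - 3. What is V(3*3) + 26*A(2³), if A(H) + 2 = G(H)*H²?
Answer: -103971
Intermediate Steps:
G(P) = 3/2 - P² (G(P) = -((P² + P*P) - 3)/2 = -((P² + P²) - 3)/2 = -(2*P² - 3)/2 = -(-3 + 2*P²)/2 = 3/2 - P²)
A(H) = -2 + H²*(3/2 - H²) (A(H) = -2 + (3/2 - H²)*H² = -2 + H²*(3/2 - H²))
V(L) = L²
V(3*3) + 26*A(2³) = (3*3)² + 26*(-2 - (2³)⁴ + 3*(2³)²/2) = 9² + 26*(-2 - 1*8⁴ + (3/2)*8²) = 81 + 26*(-2 - 1*4096 + (3/2)*64) = 81 + 26*(-2 - 4096 + 96) = 81 + 26*(-4002) = 81 - 104052 = -103971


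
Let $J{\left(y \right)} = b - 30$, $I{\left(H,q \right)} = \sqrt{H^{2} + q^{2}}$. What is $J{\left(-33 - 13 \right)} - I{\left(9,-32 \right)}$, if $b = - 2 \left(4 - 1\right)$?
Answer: $-36 - \sqrt{1105} \approx -69.242$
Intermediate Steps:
$b = -6$ ($b = \left(-2\right) 3 = -6$)
$J{\left(y \right)} = -36$ ($J{\left(y \right)} = -6 - 30 = -36$)
$J{\left(-33 - 13 \right)} - I{\left(9,-32 \right)} = -36 - \sqrt{9^{2} + \left(-32\right)^{2}} = -36 - \sqrt{81 + 1024} = -36 - \sqrt{1105}$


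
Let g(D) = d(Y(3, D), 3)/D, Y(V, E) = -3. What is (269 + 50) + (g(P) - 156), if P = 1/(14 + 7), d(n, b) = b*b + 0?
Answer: 352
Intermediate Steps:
d(n, b) = b² (d(n, b) = b² + 0 = b²)
P = 1/21 ≈ 0.047619
g(D) = 9/D (g(D) = 3²/D = 9/D)
(269 + 50) + (g(P) - 156) = (269 + 50) + (9/(1/21) - 156) = 319 + (9*21 - 156) = 319 + (189 - 156) = 319 + 33 = 352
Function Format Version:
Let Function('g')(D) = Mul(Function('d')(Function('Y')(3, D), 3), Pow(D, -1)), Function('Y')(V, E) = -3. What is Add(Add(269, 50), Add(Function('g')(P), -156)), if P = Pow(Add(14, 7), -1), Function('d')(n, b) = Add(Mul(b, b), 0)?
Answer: 352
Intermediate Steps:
Function('d')(n, b) = Pow(b, 2) (Function('d')(n, b) = Add(Pow(b, 2), 0) = Pow(b, 2))
P = Rational(1, 21) (P = Pow(21, -1) = Rational(1, 21) ≈ 0.047619)
Function('g')(D) = Mul(9, Pow(D, -1)) (Function('g')(D) = Mul(Pow(3, 2), Pow(D, -1)) = Mul(9, Pow(D, -1)))
Add(Add(269, 50), Add(Function('g')(P), -156)) = Add(Add(269, 50), Add(Mul(9, Pow(Rational(1, 21), -1)), -156)) = Add(319, Add(Mul(9, 21), -156)) = Add(319, Add(189, -156)) = Add(319, 33) = 352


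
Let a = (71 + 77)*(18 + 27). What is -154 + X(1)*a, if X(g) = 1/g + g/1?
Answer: 13166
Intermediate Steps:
a = 6660 (a = 148*45 = 6660)
X(g) = g + 1/g (X(g) = 1/g + g*1 = 1/g + g = g + 1/g)
-154 + X(1)*a = -154 + (1 + 1/1)*6660 = -154 + (1 + 1)*6660 = -154 + 2*6660 = -154 + 13320 = 13166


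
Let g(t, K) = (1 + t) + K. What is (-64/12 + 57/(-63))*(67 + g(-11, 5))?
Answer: -8122/21 ≈ -386.76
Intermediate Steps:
g(t, K) = 1 + K + t
(-64/12 + 57/(-63))*(67 + g(-11, 5)) = (-64/12 + 57/(-63))*(67 + (1 + 5 - 11)) = (-64*1/12 + 57*(-1/63))*(67 - 5) = (-16/3 - 19/21)*62 = -131/21*62 = -8122/21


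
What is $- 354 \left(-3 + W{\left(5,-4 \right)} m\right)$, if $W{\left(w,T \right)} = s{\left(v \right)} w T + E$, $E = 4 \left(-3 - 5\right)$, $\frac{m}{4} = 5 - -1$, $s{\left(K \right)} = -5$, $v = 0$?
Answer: $-576666$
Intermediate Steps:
$m = 24$ ($m = 4 \left(5 - -1\right) = 4 \left(5 + 1\right) = 4 \cdot 6 = 24$)
$E = -32$ ($E = 4 \left(-8\right) = -32$)
$W{\left(w,T \right)} = -32 - 5 T w$ ($W{\left(w,T \right)} = - 5 w T - 32 = - 5 T w - 32 = -32 - 5 T w$)
$- 354 \left(-3 + W{\left(5,-4 \right)} m\right) = - 354 \left(-3 + \left(-32 - \left(-20\right) 5\right) 24\right) = - 354 \left(-3 + \left(-32 + 100\right) 24\right) = - 354 \left(-3 + 68 \cdot 24\right) = - 354 \left(-3 + 1632\right) = \left(-354\right) 1629 = -576666$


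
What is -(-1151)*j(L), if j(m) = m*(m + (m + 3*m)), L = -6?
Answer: 207180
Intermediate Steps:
j(m) = 5*m² (j(m) = m*(m + 4*m) = m*(5*m) = 5*m²)
-(-1151)*j(L) = -(-1151)*5*(-6)² = -(-1151)*5*36 = -(-1151)*180 = -1*(-207180) = 207180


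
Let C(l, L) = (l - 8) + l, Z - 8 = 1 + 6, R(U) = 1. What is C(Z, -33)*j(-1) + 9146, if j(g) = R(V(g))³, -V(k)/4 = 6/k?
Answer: 9168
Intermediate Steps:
V(k) = -24/k
j(g) = 1 (j(g) = 1³ = 1)
Z = 15 (Z = 8 + (1 + 6) = 8 + 7 = 15)
C(l, L) = -8 + 2*l (C(l, L) = (-8 + l) + l = -8 + 2*l)
C(Z, -33)*j(-1) + 9146 = (-8 + 2*15)*1 + 9146 = (-8 + 30)*1 + 9146 = 22*1 + 9146 = 22 + 9146 = 9168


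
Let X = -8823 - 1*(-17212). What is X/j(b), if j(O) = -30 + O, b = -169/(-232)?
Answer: -1946248/6791 ≈ -286.59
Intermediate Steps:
b = 169/232 (b = -169*(-1/232) = 169/232 ≈ 0.72845)
X = 8389 (X = -8823 + 17212 = 8389)
X/j(b) = 8389/(-30 + 169/232) = 8389/(-6791/232) = 8389*(-232/6791) = -1946248/6791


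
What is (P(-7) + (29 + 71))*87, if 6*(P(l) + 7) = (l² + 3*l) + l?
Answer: 16791/2 ≈ 8395.5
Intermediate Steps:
P(l) = -7 + l²/6 + 2*l/3 (P(l) = -7 + ((l² + 3*l) + l)/6 = -7 + (l² + 4*l)/6 = -7 + (l²/6 + 2*l/3) = -7 + l²/6 + 2*l/3)
(P(-7) + (29 + 71))*87 = ((-7 + (⅙)*(-7)² + (⅔)*(-7)) + (29 + 71))*87 = ((-7 + (⅙)*49 - 14/3) + 100)*87 = ((-7 + 49/6 - 14/3) + 100)*87 = (-7/2 + 100)*87 = (193/2)*87 = 16791/2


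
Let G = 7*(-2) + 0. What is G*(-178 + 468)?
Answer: -4060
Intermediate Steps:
G = -14 (G = -14 + 0 = -14)
G*(-178 + 468) = -14*(-178 + 468) = -14*290 = -4060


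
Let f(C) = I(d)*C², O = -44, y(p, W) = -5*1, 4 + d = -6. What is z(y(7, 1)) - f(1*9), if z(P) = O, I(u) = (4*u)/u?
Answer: -368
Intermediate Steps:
d = -10 (d = -4 - 6 = -10)
y(p, W) = -5
I(u) = 4
f(C) = 4*C²
z(P) = -44
z(y(7, 1)) - f(1*9) = -44 - 4*(1*9)² = -44 - 4*9² = -44 - 4*81 = -44 - 1*324 = -44 - 324 = -368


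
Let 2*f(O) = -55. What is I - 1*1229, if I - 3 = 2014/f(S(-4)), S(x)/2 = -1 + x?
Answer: -71458/55 ≈ -1299.2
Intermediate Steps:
S(x) = -2 + 2*x (S(x) = 2*(-1 + x) = -2 + 2*x)
f(O) = -55/2 (f(O) = (1/2)*(-55) = -55/2)
I = -3863/55 (I = 3 + 2014/(-55/2) = 3 + 2014*(-2/55) = 3 - 4028/55 = -3863/55 ≈ -70.236)
I - 1*1229 = -3863/55 - 1*1229 = -3863/55 - 1229 = -71458/55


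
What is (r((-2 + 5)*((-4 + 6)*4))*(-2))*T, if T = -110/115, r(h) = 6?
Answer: 264/23 ≈ 11.478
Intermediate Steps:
T = -22/23 (T = -110*1/115 = -22/23 ≈ -0.95652)
(r((-2 + 5)*((-4 + 6)*4))*(-2))*T = (6*(-2))*(-22/23) = -12*(-22/23) = 264/23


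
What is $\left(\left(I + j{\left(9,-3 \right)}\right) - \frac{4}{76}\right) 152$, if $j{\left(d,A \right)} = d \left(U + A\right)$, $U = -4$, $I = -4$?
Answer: $-10192$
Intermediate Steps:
$j{\left(d,A \right)} = d \left(-4 + A\right)$
$\left(\left(I + j{\left(9,-3 \right)}\right) - \frac{4}{76}\right) 152 = \left(\left(-4 + 9 \left(-4 - 3\right)\right) - \frac{4}{76}\right) 152 = \left(\left(-4 + 9 \left(-7\right)\right) - \frac{1}{19}\right) 152 = \left(\left(-4 - 63\right) - \frac{1}{19}\right) 152 = \left(-67 - \frac{1}{19}\right) 152 = \left(- \frac{1274}{19}\right) 152 = -10192$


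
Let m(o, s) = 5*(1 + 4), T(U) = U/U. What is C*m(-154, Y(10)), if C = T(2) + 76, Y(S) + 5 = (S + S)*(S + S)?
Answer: 1925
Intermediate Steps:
Y(S) = -5 + 4*S² (Y(S) = -5 + (S + S)*(S + S) = -5 + (2*S)*(2*S) = -5 + 4*S²)
T(U) = 1
m(o, s) = 25 (m(o, s) = 5*5 = 25)
C = 77 (C = 1 + 76 = 77)
C*m(-154, Y(10)) = 77*25 = 1925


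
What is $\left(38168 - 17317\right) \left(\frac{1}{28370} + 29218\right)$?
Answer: $\frac{17283699596511}{28370} \approx 6.0922 \cdot 10^{8}$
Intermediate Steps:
$\left(38168 - 17317\right) \left(\frac{1}{28370} + 29218\right) = 20851 \left(\frac{1}{28370} + 29218\right) = 20851 \cdot \frac{828914661}{28370} = \frac{17283699596511}{28370}$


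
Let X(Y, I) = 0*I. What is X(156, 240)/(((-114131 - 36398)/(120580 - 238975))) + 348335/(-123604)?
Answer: -26795/9508 ≈ -2.8182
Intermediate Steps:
X(Y, I) = 0
X(156, 240)/(((-114131 - 36398)/(120580 - 238975))) + 348335/(-123604) = 0/(((-114131 - 36398)/(120580 - 238975))) + 348335/(-123604) = 0/((-150529/(-118395))) + 348335*(-1/123604) = 0/((-150529*(-1/118395))) - 26795/9508 = 0/(150529/118395) - 26795/9508 = 0*(118395/150529) - 26795/9508 = 0 - 26795/9508 = -26795/9508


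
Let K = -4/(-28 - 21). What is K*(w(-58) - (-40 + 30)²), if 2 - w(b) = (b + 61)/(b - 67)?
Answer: -48988/6125 ≈ -7.9980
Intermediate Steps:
K = 4/49 (K = -4/(-49) = -4*(-1/49) = 4/49 ≈ 0.081633)
w(b) = 2 - (61 + b)/(-67 + b) (w(b) = 2 - (b + 61)/(b - 67) = 2 - (61 + b)/(-67 + b))
K*(w(-58) - (-40 + 30)²) = 4*((-195 - 58)/(-67 - 58) - (-40 + 30)²)/49 = 4*(-253/(-125) - 1*(-10)²)/49 = 4*(-1/125*(-253) - 1*100)/49 = 4*(253/125 - 100)/49 = (4/49)*(-12247/125) = -48988/6125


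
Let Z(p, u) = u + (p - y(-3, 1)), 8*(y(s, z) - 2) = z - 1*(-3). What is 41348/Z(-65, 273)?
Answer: 82696/411 ≈ 201.21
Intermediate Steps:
y(s, z) = 19/8 + z/8 (y(s, z) = 2 + (z - 1*(-3))/8 = 2 + (z + 3)/8 = 2 + (3 + z)/8 = 2 + (3/8 + z/8) = 19/8 + z/8)
Z(p, u) = -5/2 + p + u (Z(p, u) = u + (p - (19/8 + (⅛)*1)) = u + (p - (19/8 + ⅛)) = u + (p - 1*5/2) = u + (p - 5/2) = u + (-5/2 + p) = -5/2 + p + u)
41348/Z(-65, 273) = 41348/(-5/2 - 65 + 273) = 41348/(411/2) = 41348*(2/411) = 82696/411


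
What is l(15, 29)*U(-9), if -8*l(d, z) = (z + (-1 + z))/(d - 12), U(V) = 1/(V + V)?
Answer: 19/144 ≈ 0.13194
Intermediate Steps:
U(V) = 1/(2*V)
l(d, z) = -(-1 + 2*z)/(8*(-12 + d)) (l(d, z) = -(z + (-1 + z))/(8*(d - 12)) = -(-1 + 2*z)/(8*(-12 + d)))
l(15, 29)*U(-9) = ((1 - 2*29)/(8*(-12 + 15)))*((½)/(-9)) = ((⅛)*(1 - 58)/3)*((½)*(-⅑)) = ((⅛)*(⅓)*(-57))*(-1/18) = -19/8*(-1/18) = 19/144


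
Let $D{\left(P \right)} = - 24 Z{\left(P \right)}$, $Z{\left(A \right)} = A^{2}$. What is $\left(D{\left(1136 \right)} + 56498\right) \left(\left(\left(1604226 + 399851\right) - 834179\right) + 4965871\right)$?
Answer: $-189689789757214$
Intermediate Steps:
$D{\left(P \right)} = - 24 P^{2}$
$\left(D{\left(1136 \right)} + 56498\right) \left(\left(\left(1604226 + 399851\right) - 834179\right) + 4965871\right) = \left(- 24 \cdot 1136^{2} + 56498\right) \left(\left(\left(1604226 + 399851\right) - 834179\right) + 4965871\right) = \left(\left(-24\right) 1290496 + 56498\right) \left(\left(2004077 - 834179\right) + 4965871\right) = \left(-30971904 + 56498\right) \left(1169898 + 4965871\right) = \left(-30915406\right) 6135769 = -189689789757214$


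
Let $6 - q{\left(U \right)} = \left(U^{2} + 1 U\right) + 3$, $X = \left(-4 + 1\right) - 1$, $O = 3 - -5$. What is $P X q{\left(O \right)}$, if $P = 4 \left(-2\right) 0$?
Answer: $0$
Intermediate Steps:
$O = 8$ ($O = 3 + 5 = 8$)
$X = -4$ ($X = -3 - 1 = -4$)
$P = 0$ ($P = \left(-8\right) 0 = 0$)
$q{\left(U \right)} = 3 - U - U^{2}$ ($q{\left(U \right)} = 6 - \left(\left(U^{2} + 1 U\right) + 3\right) = 6 - \left(\left(U^{2} + U\right) + 3\right) = 6 - \left(\left(U + U^{2}\right) + 3\right) = 6 - \left(3 + U + U^{2}\right) = 3 - U - U^{2}$)
$P X q{\left(O \right)} = 0 \left(-4\right) \left(3 - 8 - 8^{2}\right) = 0 \left(3 - 8 - 64\right) = 0 \left(-69\right) = 0$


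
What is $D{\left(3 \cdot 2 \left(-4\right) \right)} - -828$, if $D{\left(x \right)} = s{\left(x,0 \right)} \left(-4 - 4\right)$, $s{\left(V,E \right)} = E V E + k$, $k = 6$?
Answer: $780$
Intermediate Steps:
$s{\left(V,E \right)} = 6 + V E^{2}$ ($s{\left(V,E \right)} = E V E + 6 = V E^{2} + 6 = 6 + V E^{2}$)
$D{\left(x \right)} = -48$ ($D{\left(x \right)} = \left(6 + x 0^{2}\right) \left(-4 - 4\right) = \left(6 + x 0\right) \left(-8\right) = \left(6 + 0\right) \left(-8\right) = 6 \left(-8\right) = -48$)
$D{\left(3 \cdot 2 \left(-4\right) \right)} - -828 = -48 - -828 = -48 + 828 = 780$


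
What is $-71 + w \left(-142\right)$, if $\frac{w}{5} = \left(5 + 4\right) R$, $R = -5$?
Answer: $31879$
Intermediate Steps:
$w = -225$ ($w = 5 \left(5 + 4\right) \left(-5\right) = 5 \cdot 9 \left(-5\right) = 5 \left(-45\right) = -225$)
$-71 + w \left(-142\right) = -71 - -31950 = -71 + 31950 = 31879$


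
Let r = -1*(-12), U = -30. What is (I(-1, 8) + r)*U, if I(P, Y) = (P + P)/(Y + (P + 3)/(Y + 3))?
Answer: -1058/3 ≈ -352.67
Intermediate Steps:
I(P, Y) = 2*P/(Y + (3 + P)/(3 + Y)) (I(P, Y) = (2*P)/(Y + (3 + P)/(3 + Y)) = 2*P/(Y + (3 + P)/(3 + Y)))
r = 12
(I(-1, 8) + r)*U = (2*(-1)*(3 + 8)/(3 - 1 + 8² + 3*8) + 12)*(-30) = (2*(-1)*11/(3 - 1 + 64 + 24) + 12)*(-30) = (2*(-1)*11/90 + 12)*(-30) = (2*(-1)*(1/90)*11 + 12)*(-30) = (-11/45 + 12)*(-30) = (529/45)*(-30) = -1058/3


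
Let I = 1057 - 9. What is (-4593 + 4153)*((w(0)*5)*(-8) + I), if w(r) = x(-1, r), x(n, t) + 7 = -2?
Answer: -619520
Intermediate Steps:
x(n, t) = -9 (x(n, t) = -7 - 2 = -9)
I = 1048
w(r) = -9
(-4593 + 4153)*((w(0)*5)*(-8) + I) = (-4593 + 4153)*(-9*5*(-8) + 1048) = -440*(-45*(-8) + 1048) = -440*(360 + 1048) = -440*1408 = -619520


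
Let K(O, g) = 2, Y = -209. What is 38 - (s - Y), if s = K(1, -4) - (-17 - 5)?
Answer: -195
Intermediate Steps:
s = 24 (s = 2 - (-17 - 5) = 2 - 1*(-22) = 2 + 22 = 24)
38 - (s - Y) = 38 - (24 - 1*(-209)) = 38 - (24 + 209) = 38 - 1*233 = 38 - 233 = -195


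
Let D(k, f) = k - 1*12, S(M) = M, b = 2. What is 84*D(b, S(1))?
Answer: -840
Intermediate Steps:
D(k, f) = -12 + k (D(k, f) = k - 12 = -12 + k)
84*D(b, S(1)) = 84*(-12 + 2) = 84*(-10) = -840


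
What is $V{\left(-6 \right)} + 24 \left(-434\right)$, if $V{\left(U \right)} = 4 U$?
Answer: $-10440$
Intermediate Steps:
$V{\left(-6 \right)} + 24 \left(-434\right) = 4 \left(-6\right) + 24 \left(-434\right) = -24 - 10416 = -10440$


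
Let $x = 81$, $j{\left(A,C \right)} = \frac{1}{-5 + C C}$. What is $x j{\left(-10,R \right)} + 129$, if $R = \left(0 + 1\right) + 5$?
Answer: $\frac{4080}{31} \approx 131.61$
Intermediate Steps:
$R = 6$ ($R = 1 + 5 = 6$)
$j{\left(A,C \right)} = \frac{1}{-5 + C^{2}}$
$x j{\left(-10,R \right)} + 129 = \frac{81}{-5 + 6^{2}} + 129 = \frac{81}{-5 + 36} + 129 = \frac{81}{31} + 129 = \frac{4080}{31}$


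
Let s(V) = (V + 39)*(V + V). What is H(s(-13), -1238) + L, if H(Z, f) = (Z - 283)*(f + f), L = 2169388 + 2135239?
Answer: 6679111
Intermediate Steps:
L = 4304627
s(V) = 2*V*(39 + V) (s(V) = (39 + V)*(2*V) = 2*V*(39 + V))
H(Z, f) = 2*f*(-283 + Z) (H(Z, f) = (-283 + Z)*(2*f) = 2*f*(-283 + Z))
H(s(-13), -1238) + L = 2*(-1238)*(-283 + 2*(-13)*(39 - 13)) + 4304627 = 2*(-1238)*(-283 + 2*(-13)*26) + 4304627 = 2*(-1238)*(-283 - 676) + 4304627 = 2*(-1238)*(-959) + 4304627 = 2374484 + 4304627 = 6679111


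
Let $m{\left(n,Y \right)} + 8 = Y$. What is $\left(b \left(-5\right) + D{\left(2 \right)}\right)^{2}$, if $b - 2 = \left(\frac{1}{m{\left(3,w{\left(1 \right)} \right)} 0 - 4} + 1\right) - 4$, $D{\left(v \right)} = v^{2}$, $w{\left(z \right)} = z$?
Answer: $\frac{1681}{16} \approx 105.06$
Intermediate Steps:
$m{\left(n,Y \right)} = -8 + Y$
$b = - \frac{5}{4}$ ($b = 2 - \left(3 - \frac{1}{\left(-8 + 1\right) 0 - 4}\right) = 2 - \left(3 - \frac{1}{\left(-7\right) 0 - 4}\right) = 2 - \left(3 - \frac{1}{0 - 4}\right) = 2 - \left(3 + \frac{1}{4}\right) = 2 + \left(\left(- \frac{1}{4} + 1\right) - 4\right) = 2 + \left(\frac{3}{4} - 4\right) = 2 - \frac{13}{4} = - \frac{5}{4} \approx -1.25$)
$\left(b \left(-5\right) + D{\left(2 \right)}\right)^{2} = \left(\left(- \frac{5}{4}\right) \left(-5\right) + 2^{2}\right)^{2} = \left(\frac{25}{4} + 4\right)^{2} = \left(\frac{41}{4}\right)^{2} = \frac{1681}{16}$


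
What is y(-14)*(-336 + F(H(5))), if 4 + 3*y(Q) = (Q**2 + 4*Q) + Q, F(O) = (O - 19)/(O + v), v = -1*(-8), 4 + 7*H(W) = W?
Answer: -784216/57 ≈ -13758.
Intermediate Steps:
H(W) = -4/7 + W/7
v = 8
F(O) = (-19 + O)/(8 + O) (F(O) = (O - 19)/(O + 8) = (-19 + O)/(8 + O))
y(Q) = -4/3 + Q**2/3 + 5*Q/3 (y(Q) = -4/3 + ((Q**2 + 4*Q) + Q)/3 = -4/3 + (Q**2 + 5*Q)/3 = -4/3 + (Q**2/3 + 5*Q/3) = -4/3 + Q**2/3 + 5*Q/3)
y(-14)*(-336 + F(H(5))) = (-4/3 + (1/3)*(-14)**2 + (5/3)*(-14))*(-336 + (-19 + (-4/7 + (1/7)*5))/(8 + (-4/7 + (1/7)*5))) = (-4/3 + (1/3)*196 - 70/3)*(-336 + (-19 + (-4/7 + 5/7))/(8 + (-4/7 + 5/7))) = (-4/3 + 196/3 - 70/3)*(-336 + (-19 + 1/7)/(8 + 1/7)) = 122*(-336 - 132/7/(57/7))/3 = 122*(-336 + (7/57)*(-132/7))/3 = 122*(-336 - 44/19)/3 = (122/3)*(-6428/19) = -784216/57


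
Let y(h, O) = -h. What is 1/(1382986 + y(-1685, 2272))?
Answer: 1/1384671 ≈ 7.2219e-7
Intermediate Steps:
1/(1382986 + y(-1685, 2272)) = 1/(1382986 - 1*(-1685)) = 1/(1382986 + 1685) = 1/1384671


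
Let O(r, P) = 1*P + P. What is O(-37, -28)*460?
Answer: -25760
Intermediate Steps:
O(r, P) = 2*P (O(r, P) = P + P = 2*P)
O(-37, -28)*460 = (2*(-28))*460 = -56*460 = -25760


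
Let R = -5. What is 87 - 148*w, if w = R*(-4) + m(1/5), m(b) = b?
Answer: -14513/5 ≈ -2902.6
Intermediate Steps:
w = 101/5 (w = -5*(-4) + 1/5 = 20 + ⅕ = 101/5 ≈ 20.200)
87 - 148*w = 87 - 148*101/5 = 87 - 14948/5 = -14513/5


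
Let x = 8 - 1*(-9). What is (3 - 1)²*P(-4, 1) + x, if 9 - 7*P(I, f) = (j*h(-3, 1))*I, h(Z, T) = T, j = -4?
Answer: 13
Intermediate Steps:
x = 17 (x = 8 + 9 = 17)
P(I, f) = 9/7 + 4*I/7 (P(I, f) = 9/7 - (-4*1)*I/7 = 9/7 - (-4)*I/7 = 9/7 + 4*I/7)
(3 - 1)²*P(-4, 1) + x = (3 - 1)²*(9/7 + (4/7)*(-4)) + 17 = 2²*(9/7 - 16/7) + 17 = 4*(-1) + 17 = -4 + 17 = 13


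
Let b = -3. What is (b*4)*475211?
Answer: -5702532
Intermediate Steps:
(b*4)*475211 = -3*4*475211 = -12*475211 = -5702532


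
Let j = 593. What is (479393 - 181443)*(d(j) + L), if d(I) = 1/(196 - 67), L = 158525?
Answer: 6092995861700/129 ≈ 4.7233e+10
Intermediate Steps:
d(I) = 1/129
(479393 - 181443)*(d(j) + L) = (479393 - 181443)*(1/129 + 158525) = 297950*(20449726/129) = 6092995861700/129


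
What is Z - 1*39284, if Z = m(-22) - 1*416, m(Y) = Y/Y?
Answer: -39699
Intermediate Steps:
m(Y) = 1
Z = -415 (Z = 1 - 1*416 = 1 - 416 = -415)
Z - 1*39284 = -415 - 1*39284 = -415 - 39284 = -39699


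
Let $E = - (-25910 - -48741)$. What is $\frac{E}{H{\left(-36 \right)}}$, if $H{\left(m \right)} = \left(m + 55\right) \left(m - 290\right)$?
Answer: $\frac{22831}{6194} \approx 3.686$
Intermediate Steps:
$H{\left(m \right)} = \left(-290 + m\right) \left(55 + m\right)$ ($H{\left(m \right)} = \left(55 + m\right) \left(-290 + m\right) = \left(-290 + m\right) \left(55 + m\right)$)
$E = -22831$ ($E = - (-25910 + 48741) = \left(-1\right) 22831 = -22831$)
$\frac{E}{H{\left(-36 \right)}} = - \frac{22831}{-15950 + \left(-36\right)^{2} - -8460} = - \frac{22831}{-15950 + 1296 + 8460} = - \frac{22831}{-6194} = \left(-22831\right) \left(- \frac{1}{6194}\right) = \frac{22831}{6194}$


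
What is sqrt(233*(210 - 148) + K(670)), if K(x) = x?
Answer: 2*sqrt(3779) ≈ 122.95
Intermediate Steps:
sqrt(233*(210 - 148) + K(670)) = sqrt(233*(210 - 148) + 670) = sqrt(233*62 + 670) = sqrt(14446 + 670) = sqrt(15116) = 2*sqrt(3779)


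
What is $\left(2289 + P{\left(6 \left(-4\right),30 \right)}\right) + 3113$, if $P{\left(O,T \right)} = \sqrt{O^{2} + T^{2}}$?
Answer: $5402 + 6 \sqrt{41} \approx 5440.4$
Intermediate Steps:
$\left(2289 + P{\left(6 \left(-4\right),30 \right)}\right) + 3113 = \left(2289 + \sqrt{\left(6 \left(-4\right)\right)^{2} + 30^{2}}\right) + 3113 = \left(2289 + \sqrt{\left(-24\right)^{2} + 900}\right) + 3113 = \left(2289 + \sqrt{576 + 900}\right) + 3113 = \left(2289 + \sqrt{1476}\right) + 3113 = \left(2289 + 6 \sqrt{41}\right) + 3113 = 5402 + 6 \sqrt{41}$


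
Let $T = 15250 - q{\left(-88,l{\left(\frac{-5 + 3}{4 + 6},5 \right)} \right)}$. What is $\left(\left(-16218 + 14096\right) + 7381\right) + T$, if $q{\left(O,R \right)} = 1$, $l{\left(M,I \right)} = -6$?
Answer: $20508$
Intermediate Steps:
$T = 15249$ ($T = 15250 - 1 = 15249$)
$\left(\left(-16218 + 14096\right) + 7381\right) + T = \left(\left(-16218 + 14096\right) + 7381\right) + 15249 = \left(-2122 + 7381\right) + 15249 = 5259 + 15249 = 20508$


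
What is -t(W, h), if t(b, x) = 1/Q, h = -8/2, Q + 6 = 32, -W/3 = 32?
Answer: -1/26 ≈ -0.038462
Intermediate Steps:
W = -96 (W = -3*32 = -96)
Q = 26 (Q = -6 + 32 = 26)
h = -4 (h = -8*½ = -4)
t(b, x) = 1/26
-t(W, h) = -1*1/26 = -1/26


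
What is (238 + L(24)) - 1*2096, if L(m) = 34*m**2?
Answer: 17726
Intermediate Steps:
(238 + L(24)) - 1*2096 = (238 + 34*24**2) - 1*2096 = (238 + 34*576) - 2096 = (238 + 19584) - 2096 = 19822 - 2096 = 17726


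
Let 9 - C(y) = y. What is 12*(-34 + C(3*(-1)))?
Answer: -264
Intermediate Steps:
C(y) = 9 - y
12*(-34 + C(3*(-1))) = 12*(-34 + (9 - 3*(-1))) = 12*(-34 + (9 - 1*(-3))) = 12*(-34 + (9 + 3)) = 12*(-34 + 12) = 12*(-22) = -264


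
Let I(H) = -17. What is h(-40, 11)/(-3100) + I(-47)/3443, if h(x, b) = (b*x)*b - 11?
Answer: 16649293/10673300 ≈ 1.5599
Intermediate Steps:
h(x, b) = -11 + x*b**2 (h(x, b) = x*b**2 - 11 = -11 + x*b**2)
h(-40, 11)/(-3100) + I(-47)/3443 = (-11 - 40*11**2)/(-3100) - 17/3443 = (-11 - 40*121)*(-1/3100) - 17*1/3443 = (-11 - 4840)*(-1/3100) - 17/3443 = -4851*(-1/3100) - 17/3443 = 4851/3100 - 17/3443 = 16649293/10673300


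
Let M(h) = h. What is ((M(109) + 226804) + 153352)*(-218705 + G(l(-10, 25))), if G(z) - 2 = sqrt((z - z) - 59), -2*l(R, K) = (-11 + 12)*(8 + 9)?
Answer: -83165096295 + 380265*I*sqrt(59) ≈ -8.3165e+10 + 2.9209e+6*I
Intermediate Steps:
l(R, K) = -17/2 (l(R, K) = -(-11 + 12)*(8 + 9)/2 = -17/2)
G(z) = 2 + I*sqrt(59) (G(z) = 2 + sqrt((z - z) - 59) = 2 + sqrt(0 - 59) = 2 + sqrt(-59) = 2 + I*sqrt(59))
((M(109) + 226804) + 153352)*(-218705 + G(l(-10, 25))) = ((109 + 226804) + 153352)*(-218705 + (2 + I*sqrt(59))) = (226913 + 153352)*(-218703 + I*sqrt(59)) = 380265*(-218703 + I*sqrt(59)) = -83165096295 + 380265*I*sqrt(59)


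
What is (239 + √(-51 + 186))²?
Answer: 57256 + 1434*√15 ≈ 62810.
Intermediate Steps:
(239 + √(-51 + 186))² = (239 + √135)² = (239 + 3*√15)²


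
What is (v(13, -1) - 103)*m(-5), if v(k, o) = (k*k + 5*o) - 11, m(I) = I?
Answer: -250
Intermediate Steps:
v(k, o) = -11 + k² + 5*o (v(k, o) = (k² + 5*o) - 11 = -11 + k² + 5*o)
(v(13, -1) - 103)*m(-5) = ((-11 + 13² + 5*(-1)) - 103)*(-5) = ((-11 + 169 - 5) - 103)*(-5) = (153 - 103)*(-5) = 50*(-5) = -250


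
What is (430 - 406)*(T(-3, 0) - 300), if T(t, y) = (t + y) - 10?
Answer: -7512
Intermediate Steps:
T(t, y) = -10 + t + y
(430 - 406)*(T(-3, 0) - 300) = (430 - 406)*((-10 - 3 + 0) - 300) = 24*(-13 - 300) = 24*(-313) = -7512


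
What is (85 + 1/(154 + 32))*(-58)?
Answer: -458519/93 ≈ -4930.3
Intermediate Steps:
(85 + 1/(154 + 32))*(-58) = (85 + 1/186)*(-58) = (15811/186)*(-58) = -458519/93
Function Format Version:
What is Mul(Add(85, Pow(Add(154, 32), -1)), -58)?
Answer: Rational(-458519, 93) ≈ -4930.3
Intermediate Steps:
Mul(Add(85, Pow(Add(154, 32), -1)), -58) = Mul(Add(85, Pow(186, -1)), -58) = Mul(Add(85, Rational(1, 186)), -58) = Mul(Rational(15811, 186), -58) = Rational(-458519, 93)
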